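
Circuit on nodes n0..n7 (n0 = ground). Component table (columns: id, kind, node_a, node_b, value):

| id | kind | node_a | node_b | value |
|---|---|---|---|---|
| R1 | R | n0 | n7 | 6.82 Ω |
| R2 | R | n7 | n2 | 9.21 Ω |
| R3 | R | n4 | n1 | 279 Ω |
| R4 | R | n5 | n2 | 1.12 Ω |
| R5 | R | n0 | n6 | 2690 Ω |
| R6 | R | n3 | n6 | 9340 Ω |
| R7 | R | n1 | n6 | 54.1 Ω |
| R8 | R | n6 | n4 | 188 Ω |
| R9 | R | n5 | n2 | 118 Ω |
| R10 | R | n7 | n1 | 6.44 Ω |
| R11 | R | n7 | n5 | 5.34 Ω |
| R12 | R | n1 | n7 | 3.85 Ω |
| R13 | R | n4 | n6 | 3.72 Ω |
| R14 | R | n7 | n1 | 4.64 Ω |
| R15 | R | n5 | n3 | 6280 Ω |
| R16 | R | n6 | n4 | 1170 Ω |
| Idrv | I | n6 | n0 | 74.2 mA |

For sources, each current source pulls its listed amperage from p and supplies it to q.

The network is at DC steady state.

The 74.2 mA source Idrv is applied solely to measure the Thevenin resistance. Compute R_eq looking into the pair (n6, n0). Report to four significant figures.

Element admittances at DC:
  Y(R1) = 0.1466 S between n0,n7
  Y(R2) = 0.1086 S between n7,n2
  Y(R3) = 0.003584 S between n4,n1
  Y(R4) = 0.8929 S between n5,n2
  Y(R5) = 0.0003717 S between n0,n6
  Y(R6) = 0.0001071 S between n3,n6
  Y(R7) = 0.01848 S between n1,n6
  Y(R8) = 0.005319 S between n6,n4
  Y(R9) = 0.008475 S between n5,n2
  Y(R10) = 0.1553 S between n7,n1
  Y(R11) = 0.1873 S between n7,n5
  Y(R12) = 0.2597 S between n1,n7
  Y(R13) = 0.2688 S between n4,n6
  Y(R14) = 0.2155 S between n7,n1
  Y(R15) = 0.0001592 S between n5,n3
  Y(R16) = 0.0008547 S between n6,n4
  Idrv: injects 0.0742 A into n0 (from n6)
Assemble and solve the 7×7 MNA system:
  V(n1)=-0.6112  V(n2)=-0.4968  V(n3)=-1.867  V(n4)=-3.862  V(n5)=-0.4969  V(n6)=-3.905  V(n7)=-0.4961

R_eq = 52.62 Ω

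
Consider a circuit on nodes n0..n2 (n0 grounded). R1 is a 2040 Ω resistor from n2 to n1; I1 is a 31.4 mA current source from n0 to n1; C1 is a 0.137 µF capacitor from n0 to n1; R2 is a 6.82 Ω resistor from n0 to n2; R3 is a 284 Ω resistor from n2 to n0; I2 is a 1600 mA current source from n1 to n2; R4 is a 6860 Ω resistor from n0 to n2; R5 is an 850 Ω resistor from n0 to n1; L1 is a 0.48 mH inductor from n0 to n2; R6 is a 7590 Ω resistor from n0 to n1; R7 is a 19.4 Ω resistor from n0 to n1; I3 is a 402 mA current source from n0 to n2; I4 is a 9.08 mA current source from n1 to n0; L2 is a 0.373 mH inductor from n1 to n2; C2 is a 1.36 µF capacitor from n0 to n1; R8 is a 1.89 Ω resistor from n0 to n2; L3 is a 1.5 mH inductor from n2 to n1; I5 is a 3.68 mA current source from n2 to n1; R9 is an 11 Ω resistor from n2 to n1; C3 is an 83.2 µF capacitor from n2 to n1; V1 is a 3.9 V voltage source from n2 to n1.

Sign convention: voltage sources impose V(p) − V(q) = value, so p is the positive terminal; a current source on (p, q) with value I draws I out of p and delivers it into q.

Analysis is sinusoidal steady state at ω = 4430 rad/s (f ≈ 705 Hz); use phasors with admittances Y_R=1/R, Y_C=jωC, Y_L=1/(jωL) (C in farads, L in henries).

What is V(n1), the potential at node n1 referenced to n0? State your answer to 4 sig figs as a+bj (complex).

Apply KCL at each of the 2 non-ground nodes and solve the resulting linear system.
Node n1: branches {R1, I1, C1, I2, R5, R6, R7, I4, L2, C2, L3, I5, R9, C3, V1} → V_1 = -3.301+0.4144j
Node n2: branches {R1, R2, R3, I2, R4, L1, I3, L2, R8, L3, I5, R9, C3, V1} → V_2 = 0.5986+0.4144j
Source currents: i(V1)=1.040+1.510j

-3.301+0.4144j V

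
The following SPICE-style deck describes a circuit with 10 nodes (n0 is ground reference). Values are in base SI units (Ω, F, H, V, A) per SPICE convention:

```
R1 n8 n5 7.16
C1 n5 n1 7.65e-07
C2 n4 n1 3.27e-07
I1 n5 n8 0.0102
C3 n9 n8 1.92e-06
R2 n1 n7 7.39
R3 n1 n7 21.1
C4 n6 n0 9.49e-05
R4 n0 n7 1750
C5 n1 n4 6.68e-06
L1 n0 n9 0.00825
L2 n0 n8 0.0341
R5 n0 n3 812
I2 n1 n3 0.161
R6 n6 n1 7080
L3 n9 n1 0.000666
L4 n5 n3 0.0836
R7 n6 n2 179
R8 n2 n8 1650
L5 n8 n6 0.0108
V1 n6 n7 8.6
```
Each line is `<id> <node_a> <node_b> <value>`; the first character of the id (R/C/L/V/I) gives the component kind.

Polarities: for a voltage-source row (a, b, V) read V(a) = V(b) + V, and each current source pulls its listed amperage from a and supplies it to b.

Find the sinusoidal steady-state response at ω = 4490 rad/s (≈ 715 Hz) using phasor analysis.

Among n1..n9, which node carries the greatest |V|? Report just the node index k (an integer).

Element admittances at ω=4490 rad/s:
  Y(R1) = 0.1397+0.000j S between n8,n5
  Y(C1) = 0.000+0.003435j S between n5,n1
  Y(C2) = 0.000+0.001468j S between n4,n1
  I1: injects 0.0102 A into n8 (from n5)
  Y(C3) = 0.000+0.008621j S between n9,n8
  Y(R2) = 0.1353+0.000j S between n1,n7
  Y(R3) = 0.04739+0.000j S between n1,n7
  Y(C4) = 0.000+0.4261j S between n6,n0
  Y(R4) = 0.0005714+0.000j S between n0,n7
  Y(C5) = 0.000+0.02999j S between n1,n4
  Y(L1) = 0.000-0.02700j S between n0,n9
  Y(L2) = 0.000-0.006531j S between n0,n8
  Y(R5) = 0.001232+0.000j S between n0,n3
  I2: injects 0.161 A into n3 (from n1)
  Y(R6) = 0.0001412+0.000j S between n6,n1
  Y(L3) = 0.000-0.3344j S between n9,n1
  Y(L4) = 0.000-0.002664j S between n5,n3
  Y(R7) = 0.005587+0.000j S between n6,n2
  Y(R8) = 0.0006061+0.000j S between n2,n8
  Y(L5) = 0.000-0.02062j S between n8,n6
  V1: constraint V(n6)−V(n7) = 8.6
Assemble and solve the 10×10 MNA system:
  V(n1)=-10.54+0.1739j  V(n2)=0.6196+0.8954j  V(n3)=36.03+50.04j  V(n4)=-10.54+0.1739j  V(n5)=12.89+6.265j  V(n6)=-0.6130+0.2026j  V(n7)=-9.213+0.2026j  V(n8)=11.98+7.282j  V(n9)=-10.29-0.01308j
  i(V1)=0.2378+0.005347j

3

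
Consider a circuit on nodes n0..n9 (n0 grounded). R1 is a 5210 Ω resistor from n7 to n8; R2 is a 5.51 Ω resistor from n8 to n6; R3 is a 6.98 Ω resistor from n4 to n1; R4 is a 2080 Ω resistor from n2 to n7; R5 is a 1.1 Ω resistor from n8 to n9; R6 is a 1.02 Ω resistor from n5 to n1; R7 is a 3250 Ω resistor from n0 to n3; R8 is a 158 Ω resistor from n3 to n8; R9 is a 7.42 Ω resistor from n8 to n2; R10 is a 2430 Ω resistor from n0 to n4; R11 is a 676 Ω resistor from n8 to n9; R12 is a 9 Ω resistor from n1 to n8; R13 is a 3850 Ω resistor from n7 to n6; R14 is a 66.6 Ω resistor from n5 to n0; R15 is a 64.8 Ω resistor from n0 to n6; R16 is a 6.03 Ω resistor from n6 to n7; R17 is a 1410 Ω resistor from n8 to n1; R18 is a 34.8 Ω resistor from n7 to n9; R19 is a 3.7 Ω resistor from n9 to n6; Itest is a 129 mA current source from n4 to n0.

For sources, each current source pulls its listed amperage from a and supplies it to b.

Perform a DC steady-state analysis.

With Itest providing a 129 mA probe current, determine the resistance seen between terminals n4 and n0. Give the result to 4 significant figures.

R_eq = 41.79 Ω

MNA unknowns: 9 node voltages V₁..V_9
R1: Y=0.0001919 on G[7,8]
R2: Y=0.1815 on G[8,6]
R3: Y=0.1433 on G[4,1]
R4: Y=0.0004808 on G[2,7]
R5: Y=0.9091 on G[8,9]
R6: Y=0.9804 on G[5,1]
R7: Y=0.0003077 on G[0,3]
R8: Y=0.006329 on G[3,8]
R9: Y=0.1348 on G[8,2]
R10: Y=0.0004115 on G[0,4]
R11: Y=0.001479 on G[8,9]
R12: Y=0.1111 on G[1,8]
R13: Y=0.0002597 on G[7,6]
R14: Y=0.01502 on G[5,0]
R15: Y=0.01543 on G[0,6]
R16: Y=0.1658 on G[6,7]
R17: Y=0.0007092 on G[8,1]
R18: Y=0.02874 on G[7,9]
R19: Y=0.2703 on G[9,6]
Itest: z[4]−=0.129, z[0]+=0.129
solve → V1=-4.506, V2=-3.967, V3=-3.784, V4=-5.391, V5=-4.438, V6=-3.822, V7=-3.839, V8=-3.968, V9=-3.932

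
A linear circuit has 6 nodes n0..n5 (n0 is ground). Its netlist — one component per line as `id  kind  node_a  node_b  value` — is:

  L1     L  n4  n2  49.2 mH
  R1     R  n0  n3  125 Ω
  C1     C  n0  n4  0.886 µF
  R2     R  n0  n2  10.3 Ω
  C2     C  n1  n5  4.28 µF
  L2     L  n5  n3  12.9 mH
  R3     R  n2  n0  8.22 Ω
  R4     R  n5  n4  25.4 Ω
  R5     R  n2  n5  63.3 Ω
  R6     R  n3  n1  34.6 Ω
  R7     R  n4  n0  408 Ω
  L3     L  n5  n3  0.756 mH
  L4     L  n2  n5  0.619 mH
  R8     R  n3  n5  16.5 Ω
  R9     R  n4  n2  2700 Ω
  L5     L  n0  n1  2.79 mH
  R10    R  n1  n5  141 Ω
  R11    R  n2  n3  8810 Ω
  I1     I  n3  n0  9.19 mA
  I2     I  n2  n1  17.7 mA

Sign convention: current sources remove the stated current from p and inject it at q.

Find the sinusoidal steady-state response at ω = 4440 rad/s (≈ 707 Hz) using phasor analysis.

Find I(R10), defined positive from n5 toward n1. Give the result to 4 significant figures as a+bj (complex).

MNA unknowns: 5 node voltages V₁..V_5
L1: Y=0.000-0.004578j on G[4,2]
R1: Y=0.008000+0.000j on G[0,3]
C1: Y=0.000+0.003934j on G[0,4]
R2: Y=0.09709+0.000j on G[0,2]
C2: Y=0.000+0.01900j on G[1,5]
L2: Y=0.000-0.01746j on G[5,3]
R3: Y=0.1217+0.000j on G[2,0]
R4: Y=0.03937+0.000j on G[5,4]
R5: Y=0.01580+0.000j on G[2,5]
R6: Y=0.02890+0.000j on G[3,1]
R7: Y=0.002451+0.000j on G[4,0]
L3: Y=0.000-0.2979j on G[5,3]
L4: Y=0.000-0.3639j on G[2,5]
R8: Y=0.06061+0.000j on G[3,5]
R9: Y=0.0003704+0.000j on G[4,2]
L5: Y=0.000-0.08073j on G[0,1]
R10: Y=0.007092+0.000j on G[1,5]
R11: Y=0.0001135+0.000j on G[2,3]
I1: z[3]−=0.00919, z[0]+=0.00919
I2: z[2]−=0.0177, z[1]+=0.0177
solve → V1=0.1020+0.1464j, V2=-0.08968+0.03792j, V3=-0.1230+0.03027j, V4=-0.1023+0.03989j, V5=-0.1125+0.03364j

-0.001521-0.0007998j A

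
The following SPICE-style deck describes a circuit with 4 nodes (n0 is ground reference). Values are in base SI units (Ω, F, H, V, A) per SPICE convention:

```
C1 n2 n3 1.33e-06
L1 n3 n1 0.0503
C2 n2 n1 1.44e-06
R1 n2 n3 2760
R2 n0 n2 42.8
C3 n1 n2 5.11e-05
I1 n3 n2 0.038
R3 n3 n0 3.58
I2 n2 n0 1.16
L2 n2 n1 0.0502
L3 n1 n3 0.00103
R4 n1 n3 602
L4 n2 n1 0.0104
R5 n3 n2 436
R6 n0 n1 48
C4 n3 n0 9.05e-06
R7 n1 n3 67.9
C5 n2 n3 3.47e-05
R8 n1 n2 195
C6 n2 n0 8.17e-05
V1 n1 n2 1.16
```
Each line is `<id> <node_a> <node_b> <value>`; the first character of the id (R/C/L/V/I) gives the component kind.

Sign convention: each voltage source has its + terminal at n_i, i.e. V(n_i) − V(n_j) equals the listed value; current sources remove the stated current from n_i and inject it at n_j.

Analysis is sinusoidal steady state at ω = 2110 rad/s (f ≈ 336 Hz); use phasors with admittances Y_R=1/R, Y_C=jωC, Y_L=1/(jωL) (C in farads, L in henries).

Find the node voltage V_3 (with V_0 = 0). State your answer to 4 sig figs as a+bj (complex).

-1.914+3.265j V

MNA unknowns: 3 node voltages V₁..V_3 plus 1 source current (V1)
C1: Y=0.000+0.002806j on G[2,3]
L1: Y=0.000-0.009422j on G[3,1]
C2: Y=0.000+0.003038j on G[2,1]
R1: Y=0.0003623+0.000j on G[2,3]
R2: Y=0.02336+0.000j on G[0,2]
C3: Y=0.000+0.1078j on G[1,2]
I1: z[3]−=0.038, z[2]+=0.038
R3: Y=0.2793+0.000j on G[3,0]
I2: z[2]−=1.16, z[0]+=1.16
L2: Y=0.000-0.009441j on G[2,1]
L3: Y=0.000-0.4601j on G[1,3]
R4: Y=0.001661+0.000j on G[1,3]
L4: Y=0.000-0.04557j on G[2,1]
R5: Y=0.002294+0.000j on G[3,2]
R6: Y=0.02083+0.000j on G[0,1]
C4: Y=0.000+0.01910j on G[3,0]
R7: Y=0.01473+0.000j on G[1,3]
C5: Y=0.000+0.07322j on G[2,3]
R8: Y=0.005128+0.000j on G[1,2]
C6: Y=0.000+0.1724j on G[2,0]
V1: row V1−V2=1.16, i_V1 at 1,2
solve → V1=-4.425+1.974j, V2=-5.585+1.974j, V3=-1.914+3.265j
aux → i_V1=0.7336-1.264j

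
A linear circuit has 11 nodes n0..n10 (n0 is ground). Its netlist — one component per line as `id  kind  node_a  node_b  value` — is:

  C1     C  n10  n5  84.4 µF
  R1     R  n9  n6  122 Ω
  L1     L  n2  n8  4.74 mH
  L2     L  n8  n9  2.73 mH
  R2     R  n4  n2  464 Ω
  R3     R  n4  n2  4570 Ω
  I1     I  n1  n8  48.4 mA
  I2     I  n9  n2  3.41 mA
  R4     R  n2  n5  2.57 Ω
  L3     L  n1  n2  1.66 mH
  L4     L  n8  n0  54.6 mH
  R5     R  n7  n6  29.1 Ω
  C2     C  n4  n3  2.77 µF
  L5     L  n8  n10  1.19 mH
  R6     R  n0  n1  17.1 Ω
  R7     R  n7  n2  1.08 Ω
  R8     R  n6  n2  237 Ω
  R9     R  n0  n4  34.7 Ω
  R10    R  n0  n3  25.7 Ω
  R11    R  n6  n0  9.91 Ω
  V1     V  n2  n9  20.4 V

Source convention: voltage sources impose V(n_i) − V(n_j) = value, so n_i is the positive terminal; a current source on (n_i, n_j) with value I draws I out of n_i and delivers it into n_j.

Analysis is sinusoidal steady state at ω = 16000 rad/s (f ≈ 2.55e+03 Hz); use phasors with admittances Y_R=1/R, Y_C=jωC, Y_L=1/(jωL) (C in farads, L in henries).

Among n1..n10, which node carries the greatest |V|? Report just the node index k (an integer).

9

MNA unknowns: 10 node voltages V₁..V_10 plus 1 source current (V1)
C1: Y=0.000+1.350j on G[10,5]
R1: Y=0.008197+0.000j on G[9,6]
L1: Y=0.000-0.01319j on G[2,8]
L2: Y=0.000-0.02289j on G[8,9]
R2: Y=0.002155+0.000j on G[4,2]
R3: Y=0.0002188+0.000j on G[4,2]
I1: z[1]−=0.0484, z[8]+=0.0484
I2: z[9]−=0.00341, z[2]+=0.00341
R4: Y=0.3891+0.000j on G[2,5]
L3: Y=0.000-0.03765j on G[1,2]
L4: Y=0.000-0.001145j on G[8,0]
R5: Y=0.03436+0.000j on G[7,6]
C2: Y=0.000+0.04432j on G[4,3]
L5: Y=0.000-0.05252j on G[8,10]
R6: Y=0.05848+0.000j on G[0,1]
R7: Y=0.9259+0.000j on G[7,2]
R8: Y=0.004219+0.000j on G[6,2]
R9: Y=0.02882+0.000j on G[0,4]
R10: Y=0.03891+0.000j on G[0,3]
R11: Y=0.1009+0.000j on G[6,0]
V1: row V2−V9=20.4, i_V1 at 2,9
solve → V1=0.7057-0.9079j, V2=2.116+1.474j, V3=0.04525+0.06759j, V4=0.1046+0.02786j, V5=2.146+2.193j, V6=-0.4836+0.4584j, V7=2.023+1.437j, V8=-2.976+2.410j, V9=-18.28+1.474j, V10=2.354+2.184j
aux → i_V1=-0.1639+0.3588j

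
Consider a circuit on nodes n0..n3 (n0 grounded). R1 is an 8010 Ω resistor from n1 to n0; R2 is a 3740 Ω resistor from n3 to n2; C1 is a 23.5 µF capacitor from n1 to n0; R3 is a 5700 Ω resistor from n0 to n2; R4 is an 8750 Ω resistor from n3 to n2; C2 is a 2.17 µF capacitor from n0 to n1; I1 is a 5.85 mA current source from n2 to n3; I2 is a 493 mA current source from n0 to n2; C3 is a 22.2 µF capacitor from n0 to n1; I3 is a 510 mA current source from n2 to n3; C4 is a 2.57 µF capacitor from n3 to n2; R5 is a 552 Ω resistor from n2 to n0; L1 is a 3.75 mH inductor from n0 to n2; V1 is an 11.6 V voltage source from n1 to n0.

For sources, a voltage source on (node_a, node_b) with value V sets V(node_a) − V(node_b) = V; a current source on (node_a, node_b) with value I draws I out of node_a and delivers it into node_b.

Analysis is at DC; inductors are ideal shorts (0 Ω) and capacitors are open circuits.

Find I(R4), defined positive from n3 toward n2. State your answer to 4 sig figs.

0.1545 A

MNA unknowns: 3 node voltages V₁..V_3 plus 2 source currents (L1, V1)
R1: Y=0.0001248 on G[1,0]
R2: Y=0.0002674 on G[3,2]
C1: Y=0.000 on G[1,0]
R3: Y=0.0001754 on G[0,2]
R4: Y=0.0001143 on G[3,2]
C2: Y=0.000 on G[0,1]
I1: z[2]−=0.00585, z[3]+=0.00585
I2: z[0]−=0.493, z[2]+=0.493
C3: Y=0.000 on G[0,1]
I3: z[2]−=0.51, z[3]+=0.51
C4: Y=0.000 on G[3,2]
R5: Y=0.001812 on G[2,0]
L1: row V0−V2=0, i_L1 at 0,2
V1: row V1−V0=11.6, i_V1 at 1,0
solve → V1=11.60, V2=0.000, V3=1352
aux → i_L1=-0.4930, i_V1=-0.001448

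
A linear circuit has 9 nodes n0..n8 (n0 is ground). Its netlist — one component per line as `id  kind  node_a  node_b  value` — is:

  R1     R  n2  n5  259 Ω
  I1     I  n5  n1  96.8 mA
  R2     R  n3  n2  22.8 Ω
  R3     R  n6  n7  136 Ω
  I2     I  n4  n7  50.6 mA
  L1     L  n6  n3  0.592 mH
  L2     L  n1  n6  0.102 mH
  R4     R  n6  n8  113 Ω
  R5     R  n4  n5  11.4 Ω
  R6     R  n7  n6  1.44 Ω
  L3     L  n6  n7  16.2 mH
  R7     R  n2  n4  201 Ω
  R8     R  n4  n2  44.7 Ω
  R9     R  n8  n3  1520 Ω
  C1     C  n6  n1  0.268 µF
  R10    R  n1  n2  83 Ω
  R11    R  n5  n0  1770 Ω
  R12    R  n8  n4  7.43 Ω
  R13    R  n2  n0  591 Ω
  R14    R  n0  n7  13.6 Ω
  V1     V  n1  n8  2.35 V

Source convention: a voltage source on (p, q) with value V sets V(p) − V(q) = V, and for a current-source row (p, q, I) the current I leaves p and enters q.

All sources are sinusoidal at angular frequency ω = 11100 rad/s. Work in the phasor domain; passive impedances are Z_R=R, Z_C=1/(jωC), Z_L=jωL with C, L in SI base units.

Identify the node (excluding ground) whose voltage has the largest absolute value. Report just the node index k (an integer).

5

MNA unknowns: 8 node voltages V₁..V_8 plus 1 source current (V1)
R1: Y=0.003861+0.000j on G[2,5]
I1: z[5]−=0.0968, z[1]+=0.0968
R2: Y=0.04386+0.000j on G[3,2]
R3: Y=0.007353+0.000j on G[6,7]
I2: z[4]−=0.0506, z[7]+=0.0506
L1: Y=0.000-0.1522j on G[6,3]
L2: Y=0.000-0.8832j on G[1,6]
R4: Y=0.008850+0.000j on G[6,8]
R5: Y=0.08772+0.000j on G[4,5]
R6: Y=0.6944+0.000j on G[7,6]
L3: Y=0.000-0.005561j on G[6,7]
R7: Y=0.004975+0.000j on G[2,4]
R8: Y=0.02237+0.000j on G[4,2]
R9: Y=0.0006579+0.000j on G[8,3]
C1: Y=0.000+0.002975j on G[6,1]
R10: Y=0.01205+0.000j on G[1,2]
R11: Y=0.0005650+0.000j on G[5,0]
R12: Y=0.1346+0.000j on G[8,4]
R13: Y=0.001692+0.000j on G[2,0]
R14: Y=0.07353+0.000j on G[0,7]
V1: row V1−V8=2.35, i_V1 at 1,8
solve → V1=-0.002273+0.02855j, V2=-1.115-0.1519j, V3=-0.05779-0.3112j, V4=-2.973-0.005239j, V5=-3.927-0.01135j, V6=-0.01042+0.003434j, V7=0.05583+0.003583j, V8=-2.352+0.02855j
aux → i_V1=0.06128+0.004993j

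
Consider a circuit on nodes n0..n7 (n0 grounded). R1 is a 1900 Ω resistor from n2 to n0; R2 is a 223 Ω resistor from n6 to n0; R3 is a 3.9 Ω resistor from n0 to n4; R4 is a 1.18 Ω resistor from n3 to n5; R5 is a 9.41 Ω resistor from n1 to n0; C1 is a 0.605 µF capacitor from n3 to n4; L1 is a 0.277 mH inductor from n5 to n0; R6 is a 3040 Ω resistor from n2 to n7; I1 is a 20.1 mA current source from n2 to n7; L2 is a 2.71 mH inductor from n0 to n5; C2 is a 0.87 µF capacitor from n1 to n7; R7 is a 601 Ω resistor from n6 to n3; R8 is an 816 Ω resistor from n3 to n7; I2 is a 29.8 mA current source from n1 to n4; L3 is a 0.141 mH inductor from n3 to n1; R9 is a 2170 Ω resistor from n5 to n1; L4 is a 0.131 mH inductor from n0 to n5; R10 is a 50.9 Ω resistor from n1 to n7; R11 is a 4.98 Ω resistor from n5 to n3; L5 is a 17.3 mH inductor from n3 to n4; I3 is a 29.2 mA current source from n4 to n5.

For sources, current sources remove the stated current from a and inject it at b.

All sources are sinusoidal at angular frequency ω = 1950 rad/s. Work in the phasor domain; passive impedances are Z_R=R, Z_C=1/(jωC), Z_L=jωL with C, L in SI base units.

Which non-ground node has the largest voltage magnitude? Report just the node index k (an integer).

Element admittances at ω=1950 rad/s:
  Y(R1) = 0.0005263+0.000j S between n2,n0
  Y(R2) = 0.004484+0.000j S between n6,n0
  Y(R3) = 0.2564+0.000j S between n0,n4
  Y(R4) = 0.8475+0.000j S between n3,n5
  Y(R5) = 0.1063+0.000j S between n1,n0
  Y(C1) = 0.000+0.001180j S between n3,n4
  Y(L1) = 0.000-1.851j S between n5,n0
  Y(R6) = 0.0003289+0.000j S between n2,n7
  I1: injects 0.0201 A into n7 (from n2)
  Y(L2) = 0.000-0.1892j S between n0,n5
  Y(C2) = 0.000+0.001697j S between n1,n7
  Y(R7) = 0.001664+0.000j S between n6,n3
  Y(R8) = 0.001225+0.000j S between n3,n7
  I2: injects 0.0298 A into n4 (from n1)
  Y(L3) = 0.000-3.637j S between n3,n1
  Y(R9) = 0.0004608+0.000j S between n5,n1
  Y(L4) = 0.000-3.915j S between n0,n5
  Y(R10) = 0.01965+0.000j S between n1,n7
  Y(R11) = 0.2008+0.000j S between n5,n3
  Y(L5) = 0.000-0.02964j S between n3,n4
  I3: injects 0.0292 A into n5 (from n4)
Assemble and solve the 7×7 MNA system:
  V(n1)=-0.01523-0.002549j  V(n2)=-23.28-0.01893j  V(n3)=-0.01514+0.002024j  V(n4)=0.002349+0.001941j  V(n5)=3.681e-05+0.002231j  V(n6)=-0.004096+0.0005479j  V(n7)=0.5681-0.04922j

2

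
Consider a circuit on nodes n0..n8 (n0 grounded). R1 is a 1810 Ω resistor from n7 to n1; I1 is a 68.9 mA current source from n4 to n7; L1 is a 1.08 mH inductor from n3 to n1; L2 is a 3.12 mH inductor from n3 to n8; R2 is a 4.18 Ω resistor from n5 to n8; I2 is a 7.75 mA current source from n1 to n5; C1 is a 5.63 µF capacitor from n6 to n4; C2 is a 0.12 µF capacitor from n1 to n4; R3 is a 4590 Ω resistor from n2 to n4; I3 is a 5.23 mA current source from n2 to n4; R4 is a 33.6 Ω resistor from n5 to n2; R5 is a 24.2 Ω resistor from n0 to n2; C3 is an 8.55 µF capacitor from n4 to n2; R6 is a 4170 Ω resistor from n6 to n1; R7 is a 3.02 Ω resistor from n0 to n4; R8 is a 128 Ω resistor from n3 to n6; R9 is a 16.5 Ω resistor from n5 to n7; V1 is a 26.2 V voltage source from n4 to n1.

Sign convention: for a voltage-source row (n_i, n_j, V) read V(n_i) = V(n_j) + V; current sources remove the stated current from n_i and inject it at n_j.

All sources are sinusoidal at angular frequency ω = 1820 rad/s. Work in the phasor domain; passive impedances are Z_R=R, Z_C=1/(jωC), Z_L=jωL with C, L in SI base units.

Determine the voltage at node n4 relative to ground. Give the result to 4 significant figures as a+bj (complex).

1.103-0.4598j V

Apply KCL at each of the 8 non-ground nodes and solve the resulting linear system.
Node n1: branches {R1, L1, I2, C2, R6, V1} → V_1 = -25.10-0.4598j
Node n2: branches {R3, I3, R4, R5, C3} → V_2 = -8.841+3.685j
Node n3: branches {L1, L2, R8} → V_3 = -25.28+0.7859j
Node n4: branches {I1, C1, C2, R3, I3, C3, R7, V1} → V_4 = 1.103-0.4598j
Node n5: branches {R2, I2, R4, R9} → V_5 = -23.18+3.632j
Node n6: branches {C1, R6, R8} → V_6 = -8.380+12.82j
Node n7: branches {R1, I1, R9} → V_7 = -22.07+3.595j
Node n8: branches {L2, R2} → V_8 = -25.28+3.635j
Source currents: i(V1)=-0.6317-0.1045j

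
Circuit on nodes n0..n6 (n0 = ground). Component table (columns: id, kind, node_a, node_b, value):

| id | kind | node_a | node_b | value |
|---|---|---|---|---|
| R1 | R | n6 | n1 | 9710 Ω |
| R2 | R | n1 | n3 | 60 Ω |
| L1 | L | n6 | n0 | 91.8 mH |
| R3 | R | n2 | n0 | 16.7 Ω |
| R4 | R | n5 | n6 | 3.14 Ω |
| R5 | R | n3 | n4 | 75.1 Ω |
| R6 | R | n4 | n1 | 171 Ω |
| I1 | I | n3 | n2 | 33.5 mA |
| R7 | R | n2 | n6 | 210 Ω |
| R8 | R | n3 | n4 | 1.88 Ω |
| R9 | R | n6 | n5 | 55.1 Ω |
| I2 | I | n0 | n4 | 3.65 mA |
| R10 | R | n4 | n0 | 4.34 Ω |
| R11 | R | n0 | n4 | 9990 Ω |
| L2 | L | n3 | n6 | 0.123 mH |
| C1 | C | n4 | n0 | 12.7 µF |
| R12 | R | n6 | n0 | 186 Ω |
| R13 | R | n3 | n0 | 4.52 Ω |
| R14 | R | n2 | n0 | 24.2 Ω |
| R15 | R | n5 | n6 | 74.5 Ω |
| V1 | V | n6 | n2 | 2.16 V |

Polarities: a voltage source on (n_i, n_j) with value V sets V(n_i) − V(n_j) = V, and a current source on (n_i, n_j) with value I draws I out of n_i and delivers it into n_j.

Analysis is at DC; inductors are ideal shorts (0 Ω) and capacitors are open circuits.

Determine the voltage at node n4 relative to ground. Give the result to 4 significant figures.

0.004679 V

MNA unknowns: 6 node voltages V₁..V_6 plus 3 source currents (L1, L2, V1)
R1: Y=0.0001030 on G[6,1]
R2: Y=0.01667 on G[1,3]
L1: row V6−V0=0, i_L1 at 6,0
R3: Y=0.05988 on G[2,0]
R4: Y=0.3185 on G[5,6]
R5: Y=0.01332 on G[3,4]
R6: Y=0.005848 on G[4,1]
I1: z[3]−=0.0335, z[2]+=0.0335
R7: Y=0.004762 on G[2,6]
R8: Y=0.5319 on G[3,4]
R9: Y=0.01815 on G[6,5]
I2: z[0]−=0.00365, z[4]+=0.00365
R10: Y=0.2304 on G[4,0]
R11: Y=0.0001001 on G[0,4]
L2: row V3−V6=0, i_L2 at 3,6
C1: Y=0.000 on G[4,0]
R12: Y=0.005376 on G[6,0]
R13: Y=0.2212 on G[3,0]
R14: Y=0.04132 on G[2,0]
R15: Y=0.01342 on G[5,6]
V1: row V6−V2=2.16, i_V1 at 6,2
solve → V1=0.001210, V2=-2.160, V3=0.000, V4=0.004679, V5=0.000, V6=0.000
aux → i_L1=0.2212, i_L2=-0.03093, i_V1=-0.2624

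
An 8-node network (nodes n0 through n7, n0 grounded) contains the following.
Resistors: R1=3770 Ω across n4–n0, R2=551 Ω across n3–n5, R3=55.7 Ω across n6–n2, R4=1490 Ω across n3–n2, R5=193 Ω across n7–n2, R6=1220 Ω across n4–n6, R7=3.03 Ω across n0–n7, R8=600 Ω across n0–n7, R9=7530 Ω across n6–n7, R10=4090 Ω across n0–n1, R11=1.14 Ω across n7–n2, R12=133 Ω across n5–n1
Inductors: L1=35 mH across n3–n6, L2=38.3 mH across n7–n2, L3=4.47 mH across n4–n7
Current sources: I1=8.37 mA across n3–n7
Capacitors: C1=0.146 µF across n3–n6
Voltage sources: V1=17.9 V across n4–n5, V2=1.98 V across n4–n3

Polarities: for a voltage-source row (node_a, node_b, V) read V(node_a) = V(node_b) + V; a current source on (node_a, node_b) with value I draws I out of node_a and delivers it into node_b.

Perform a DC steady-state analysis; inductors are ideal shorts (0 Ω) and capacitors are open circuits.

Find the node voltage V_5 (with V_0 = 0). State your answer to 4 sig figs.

-17.89 V

Apply KCL at each of the 7 non-ground nodes and solve the resulting linear system.
Node n1: branches {R10, R12} → V_1 = -17.32
Node n2: branches {R3, R4, R5, L2, R11} → V_2 = 0.01276
Node n3: branches {R2, R4, L1, I1, C1, V2} → V_3 = -1.967
Node n4: branches {R1, R6, L3, V1, V2} → V_4 = 0.01276
Node n5: branches {R2, R12, V1} → V_5 = -17.89
Node n6: branches {R3, L1, R6, R9, C1} → V_6 = -1.967
Node n7: branches {R5, L2, L3, R7, R8, R9, R11, I1} → V_7 = 0.01276
Source currents: i(L1)=-0.03743, i(L2)=0.03688, i(L3)=0.03300, i(V1)=-0.03313, i(V2)=-0.001499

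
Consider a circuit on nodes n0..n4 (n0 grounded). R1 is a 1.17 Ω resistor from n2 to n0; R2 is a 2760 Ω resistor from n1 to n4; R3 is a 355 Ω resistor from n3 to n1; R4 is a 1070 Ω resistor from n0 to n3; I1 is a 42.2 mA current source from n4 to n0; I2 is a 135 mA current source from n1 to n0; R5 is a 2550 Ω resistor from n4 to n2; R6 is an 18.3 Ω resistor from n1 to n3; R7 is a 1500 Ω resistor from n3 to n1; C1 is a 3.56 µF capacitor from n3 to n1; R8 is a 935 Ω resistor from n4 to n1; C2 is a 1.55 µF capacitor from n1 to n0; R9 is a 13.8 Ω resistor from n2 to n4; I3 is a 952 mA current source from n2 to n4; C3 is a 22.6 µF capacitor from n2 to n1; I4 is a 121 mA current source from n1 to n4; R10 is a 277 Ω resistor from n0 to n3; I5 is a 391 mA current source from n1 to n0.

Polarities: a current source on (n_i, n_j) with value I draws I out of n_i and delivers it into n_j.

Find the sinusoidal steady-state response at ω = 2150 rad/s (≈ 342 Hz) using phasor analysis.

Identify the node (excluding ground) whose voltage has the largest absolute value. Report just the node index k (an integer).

4

Apply KCL at each of the 4 non-ground nodes and solve the resulting linear system.
Node n1: branches {R2, R3, I2, R6, R7, C1, R8, C2, C3, I4, I5} → V_1 = -1.852+11.84j
Node n2: branches {R1, R5, R9, I3, C3} → V_2 = -0.6089-0.05114j
Node n3: branches {R3, R4, R6, R7, C1, R10} → V_3 = -1.823+10.98j
Node n4: branches {R2, I1, R5, R8, R9, I3, I4} → V_4 = 13.24+0.1780j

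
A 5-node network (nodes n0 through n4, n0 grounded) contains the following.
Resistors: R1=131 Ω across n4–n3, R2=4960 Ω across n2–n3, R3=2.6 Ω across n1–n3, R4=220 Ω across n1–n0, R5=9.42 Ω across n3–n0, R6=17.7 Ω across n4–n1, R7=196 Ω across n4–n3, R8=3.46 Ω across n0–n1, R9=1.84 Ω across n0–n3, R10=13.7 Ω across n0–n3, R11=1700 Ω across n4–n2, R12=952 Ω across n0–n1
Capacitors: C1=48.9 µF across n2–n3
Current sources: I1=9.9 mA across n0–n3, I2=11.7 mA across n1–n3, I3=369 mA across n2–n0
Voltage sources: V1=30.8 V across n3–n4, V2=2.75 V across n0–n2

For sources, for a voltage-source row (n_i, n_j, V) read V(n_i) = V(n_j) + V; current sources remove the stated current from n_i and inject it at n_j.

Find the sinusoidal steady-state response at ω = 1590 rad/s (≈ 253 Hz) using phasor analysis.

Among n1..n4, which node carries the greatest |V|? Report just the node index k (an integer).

MNA unknowns: 4 node voltages V₁..V_4 plus 2 source currents (V1, V2)
R1: Y=0.007634+0.000j on G[4,3]
R2: Y=0.0002016+0.000j on G[2,3]
R3: Y=0.3846+0.000j on G[1,3]
R4: Y=0.004545+0.000j on G[1,0]
C1: Y=0.000+0.07775j on G[2,3]
I1: z[0]−=0.0099, z[3]+=0.0099
R5: Y=0.1062+0.000j on G[3,0]
I2: z[1]−=0.0117, z[3]+=0.0117
R6: Y=0.05650+0.000j on G[4,1]
R7: Y=0.005102+0.000j on G[4,3]
R8: Y=0.2890+0.000j on G[0,1]
R9: Y=0.5435+0.000j on G[0,3]
I3: z[2]−=0.369, z[0]+=0.369
R10: Y=0.07299+0.000j on G[0,3]
R11: Y=0.0005882+0.000j on G[4,2]
R12: Y=0.001050+0.000j on G[0,1]
V1: row V3−V4=30.8, i_V1 at 3,4
V2: row V0−V2=2.75, i_V2 at 0,2
solve → V1=-1.912-0.1829j, V2=-2.750+0.000j, V3=0.7817-0.3051j, V4=-30.02-0.3051j
aux → i_V1=-1.996-0.007082j, i_V2=0.3606-0.2744j

4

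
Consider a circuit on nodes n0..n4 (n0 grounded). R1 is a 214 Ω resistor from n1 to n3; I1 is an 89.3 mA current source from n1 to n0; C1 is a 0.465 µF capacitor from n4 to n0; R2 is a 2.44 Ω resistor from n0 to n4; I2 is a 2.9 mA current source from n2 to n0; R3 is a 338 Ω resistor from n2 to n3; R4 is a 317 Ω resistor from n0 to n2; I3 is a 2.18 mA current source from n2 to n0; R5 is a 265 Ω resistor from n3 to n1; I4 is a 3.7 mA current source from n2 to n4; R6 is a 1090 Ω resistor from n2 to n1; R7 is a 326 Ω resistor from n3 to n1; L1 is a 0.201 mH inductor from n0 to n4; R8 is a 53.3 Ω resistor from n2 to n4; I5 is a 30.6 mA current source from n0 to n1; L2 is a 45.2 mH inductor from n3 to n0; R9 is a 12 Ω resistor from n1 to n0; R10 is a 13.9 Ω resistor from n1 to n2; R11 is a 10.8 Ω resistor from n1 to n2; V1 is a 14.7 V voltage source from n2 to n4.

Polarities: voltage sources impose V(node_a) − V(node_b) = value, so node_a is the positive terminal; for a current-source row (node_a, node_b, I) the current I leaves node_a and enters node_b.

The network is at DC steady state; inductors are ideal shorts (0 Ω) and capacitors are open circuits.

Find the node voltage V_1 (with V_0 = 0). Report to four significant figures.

Apply KCL at each of the 4 non-ground nodes and solve the resulting linear system.
Node n1: branches {R1, I1, R5, R6, R7, I5, R9, R10, R11} → V_1 = 9.118
Node n2: branches {I2, R3, R4, I3, I4, R6, R8, R10, R11, V1} → V_2 = 14.70
Node n3: branches {R1, R3, R5, R7, L2} → V_3 = 0.000
Node n4: branches {C1, R2, I4, L1, R8, V1} → V_4 = 0.000
Source currents: i(L1)=1.018, i(L2)=0.1485, i(V1)=-1.298

9.118 V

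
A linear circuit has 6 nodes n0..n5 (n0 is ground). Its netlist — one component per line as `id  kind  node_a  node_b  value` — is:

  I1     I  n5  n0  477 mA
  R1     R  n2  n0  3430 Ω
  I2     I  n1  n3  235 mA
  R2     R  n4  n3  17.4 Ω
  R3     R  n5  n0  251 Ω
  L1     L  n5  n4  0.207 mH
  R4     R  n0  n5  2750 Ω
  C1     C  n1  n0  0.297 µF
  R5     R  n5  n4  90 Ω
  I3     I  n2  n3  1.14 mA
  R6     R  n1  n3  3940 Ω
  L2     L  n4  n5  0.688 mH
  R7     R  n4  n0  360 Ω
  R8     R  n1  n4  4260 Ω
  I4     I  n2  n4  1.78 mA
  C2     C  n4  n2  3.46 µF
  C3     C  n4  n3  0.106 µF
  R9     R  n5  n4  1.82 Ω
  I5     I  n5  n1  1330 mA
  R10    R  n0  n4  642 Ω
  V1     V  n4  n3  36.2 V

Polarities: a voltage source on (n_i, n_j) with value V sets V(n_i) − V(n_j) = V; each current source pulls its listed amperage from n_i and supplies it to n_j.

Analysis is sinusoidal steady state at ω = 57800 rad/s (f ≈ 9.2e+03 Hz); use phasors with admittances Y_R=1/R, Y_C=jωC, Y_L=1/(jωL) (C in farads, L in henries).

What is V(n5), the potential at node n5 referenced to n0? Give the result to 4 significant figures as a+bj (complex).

-166.1-3.198j V

Apply KCL at each of the 5 non-ground nodes and solve the resulting linear system.
Node n1: branches {I2, C1, R6, R8, I5} → V_1 = 1.584-58.53j
Node n2: branches {R1, I3, I4, C2} → V_2 = -164.2-3.084j
Node n3: branches {I2, R2, I3, R6, C3, V1} → V_3 = -200.4-2.860j
Node n4: branches {R2, L1, R5, L2, R7, R8, I4, C2, C3, R9, R10, V1} → V_4 = -164.2-2.860j
Node n5: branches {I1, R3, L1, R4, R5, L2, R9, I5} → V_5 = -166.1-3.198j
Source currents: i(V1)=-2.368-0.2077j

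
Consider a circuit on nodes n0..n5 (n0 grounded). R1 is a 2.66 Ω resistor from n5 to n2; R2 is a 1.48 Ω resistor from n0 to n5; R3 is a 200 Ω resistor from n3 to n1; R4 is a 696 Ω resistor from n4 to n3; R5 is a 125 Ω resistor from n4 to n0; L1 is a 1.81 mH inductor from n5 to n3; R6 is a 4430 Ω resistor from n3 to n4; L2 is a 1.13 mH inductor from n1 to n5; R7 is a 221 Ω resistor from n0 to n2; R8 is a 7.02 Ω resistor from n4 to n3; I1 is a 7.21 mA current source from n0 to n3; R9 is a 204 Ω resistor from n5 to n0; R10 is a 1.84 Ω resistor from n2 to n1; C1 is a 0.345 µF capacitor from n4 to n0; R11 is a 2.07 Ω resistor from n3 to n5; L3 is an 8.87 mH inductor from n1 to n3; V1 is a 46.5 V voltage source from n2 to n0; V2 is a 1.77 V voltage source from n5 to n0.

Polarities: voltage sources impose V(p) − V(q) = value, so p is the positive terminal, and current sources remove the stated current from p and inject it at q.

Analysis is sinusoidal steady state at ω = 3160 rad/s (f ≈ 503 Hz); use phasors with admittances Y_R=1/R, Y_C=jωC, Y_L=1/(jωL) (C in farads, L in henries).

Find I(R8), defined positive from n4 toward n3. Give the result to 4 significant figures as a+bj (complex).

-0.03121+0.005637j A

Apply KCL at each of the 5 non-ground nodes and solve the resulting linear system.
Node n1: branches {R3, L2, R10, L3} → V_1 = 35.08+19.02j
Node n2: branches {R1, R7, R10, V1} → V_2 = 46.50+0.000j
Node n3: branches {R3, R4, L1, R6, R8, I1, R11, L3} → V_3 = 3.998-1.267j
Node n4: branches {R4, R5, R6, R8, C1} → V_4 = 3.779-1.228j
Node n5: branches {R1, R2, L1, L2, R9, R11, V2} → V_5 = 1.770+0.000j
Source currents: i(V1)=-23.23+10.34j, i(V2)=21.79-10.33j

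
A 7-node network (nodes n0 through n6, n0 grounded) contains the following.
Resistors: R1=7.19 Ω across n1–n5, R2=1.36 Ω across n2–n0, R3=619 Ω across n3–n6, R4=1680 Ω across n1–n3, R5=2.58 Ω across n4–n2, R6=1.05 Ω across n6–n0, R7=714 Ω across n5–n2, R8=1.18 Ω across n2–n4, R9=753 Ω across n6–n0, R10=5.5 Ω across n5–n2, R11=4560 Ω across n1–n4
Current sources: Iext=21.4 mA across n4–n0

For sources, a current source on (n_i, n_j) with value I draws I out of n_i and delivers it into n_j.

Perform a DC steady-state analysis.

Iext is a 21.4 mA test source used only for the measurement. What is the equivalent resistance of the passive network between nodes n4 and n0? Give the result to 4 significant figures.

MNA unknowns: 6 node voltages V₁..V_6
R1: Y=0.1391 on G[1,5]
R2: Y=0.7353 on G[2,0]
R3: Y=0.001616 on G[3,6]
R4: Y=0.0005952 on G[1,3]
R5: Y=0.3876 on G[4,2]
R6: Y=0.9524 on G[6,0]
R7: Y=0.001401 on G[5,2]
R8: Y=0.8475 on G[2,4]
R9: Y=0.001328 on G[6,0]
R10: Y=0.1818 on G[5,2]
R11: Y=0.0002193 on G[1,4]
Iext: z[4]−=0.0214, z[0]+=0.0214
solve → V1=-0.02898, V2=-0.02909, V3=-0.007811, V4=-0.04641, V5=-0.02904, V6=-1.321e-05

R_eq = 2.169 Ω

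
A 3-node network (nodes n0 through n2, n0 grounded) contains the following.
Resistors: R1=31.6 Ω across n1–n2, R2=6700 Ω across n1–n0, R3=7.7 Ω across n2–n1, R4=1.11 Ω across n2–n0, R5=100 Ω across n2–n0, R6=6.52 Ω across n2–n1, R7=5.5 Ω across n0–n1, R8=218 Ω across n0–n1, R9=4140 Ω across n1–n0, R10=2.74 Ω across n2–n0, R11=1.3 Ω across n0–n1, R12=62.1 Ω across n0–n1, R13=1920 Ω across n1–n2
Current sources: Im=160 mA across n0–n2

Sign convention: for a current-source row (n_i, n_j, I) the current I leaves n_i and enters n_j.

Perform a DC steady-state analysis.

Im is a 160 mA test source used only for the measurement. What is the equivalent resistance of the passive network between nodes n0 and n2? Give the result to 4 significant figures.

Element admittances at DC:
  Y(R1) = 0.03165 S between n1,n2
  Y(R2) = 0.0001493 S between n1,n0
  Y(R3) = 0.1299 S between n2,n1
  Y(R4) = 0.9009 S between n2,n0
  Y(R5) = 0.01000 S between n2,n0
  Y(R6) = 0.1534 S between n2,n1
  Y(R7) = 0.1818 S between n0,n1
  Y(R8) = 0.004587 S between n0,n1
  Y(R9) = 0.0002415 S between n1,n0
  Y(R10) = 0.3650 S between n2,n0
  Y(R11) = 0.7692 S between n0,n1
  Y(R12) = 0.01610 S between n0,n1
  Y(R13) = 0.0005208 S between n1,n2
  Im: injects 0.16 A into n2 (from n0)
Assemble and solve the 2×2 MNA system:
  V(n1)=0.02589  V(n2)=0.1057

R_eq = 0.6605 Ω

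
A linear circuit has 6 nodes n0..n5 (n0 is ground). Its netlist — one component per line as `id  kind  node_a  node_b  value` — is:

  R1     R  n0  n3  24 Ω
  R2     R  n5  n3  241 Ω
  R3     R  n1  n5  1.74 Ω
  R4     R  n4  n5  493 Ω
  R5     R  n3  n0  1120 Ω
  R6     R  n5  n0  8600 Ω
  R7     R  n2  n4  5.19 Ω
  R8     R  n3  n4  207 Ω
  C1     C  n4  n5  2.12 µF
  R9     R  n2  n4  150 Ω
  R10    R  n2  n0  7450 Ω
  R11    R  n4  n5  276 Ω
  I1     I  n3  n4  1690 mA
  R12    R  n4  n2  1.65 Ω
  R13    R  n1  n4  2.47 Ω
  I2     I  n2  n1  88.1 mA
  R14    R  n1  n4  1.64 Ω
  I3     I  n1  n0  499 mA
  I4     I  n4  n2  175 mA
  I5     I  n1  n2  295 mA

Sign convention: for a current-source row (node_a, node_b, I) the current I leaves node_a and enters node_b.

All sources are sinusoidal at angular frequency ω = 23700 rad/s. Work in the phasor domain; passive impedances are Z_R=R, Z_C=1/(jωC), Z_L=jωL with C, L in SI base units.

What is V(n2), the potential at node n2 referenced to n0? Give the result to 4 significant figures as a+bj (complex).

118.4-0.1308j V

MNA unknowns: 5 node voltages V₁..V_5
R1: Y=0.04167+0.000j on G[0,3]
R2: Y=0.004149+0.000j on G[5,3]
R3: Y=0.5747+0.000j on G[1,5]
R4: Y=0.002028+0.000j on G[4,5]
R5: Y=0.0008929+0.000j on G[3,0]
R6: Y=0.0001163+0.000j on G[5,0]
R7: Y=0.1927+0.000j on G[2,4]
R8: Y=0.004831+0.000j on G[3,4]
C1: Y=0.000+0.05024j on G[4,5]
R9: Y=0.006667+0.000j on G[2,4]
R10: Y=0.0001342+0.000j on G[2,0]
R11: Y=0.003623+0.000j on G[4,5]
I1: z[3]−=1.69, z[4]+=1.69
R12: Y=0.6061+0.000j on G[4,2]
R13: Y=0.4049+0.000j on G[1,4]
I2: z[2]−=0.0881, z[1]+=0.0881
R14: Y=0.6098+0.000j on G[1,4]
I3: z[1]−=0.499, z[0]+=0.499
I4: z[4]−=0.175, z[2]+=0.175
I5: z[1]−=0.295, z[2]+=0.295
solve → V1=116.7-0.02845j, V2=118.4-0.1308j, V3=-12.41-3.484e-06j, V4=117.9-0.1308j, V5=115.8+0.1522j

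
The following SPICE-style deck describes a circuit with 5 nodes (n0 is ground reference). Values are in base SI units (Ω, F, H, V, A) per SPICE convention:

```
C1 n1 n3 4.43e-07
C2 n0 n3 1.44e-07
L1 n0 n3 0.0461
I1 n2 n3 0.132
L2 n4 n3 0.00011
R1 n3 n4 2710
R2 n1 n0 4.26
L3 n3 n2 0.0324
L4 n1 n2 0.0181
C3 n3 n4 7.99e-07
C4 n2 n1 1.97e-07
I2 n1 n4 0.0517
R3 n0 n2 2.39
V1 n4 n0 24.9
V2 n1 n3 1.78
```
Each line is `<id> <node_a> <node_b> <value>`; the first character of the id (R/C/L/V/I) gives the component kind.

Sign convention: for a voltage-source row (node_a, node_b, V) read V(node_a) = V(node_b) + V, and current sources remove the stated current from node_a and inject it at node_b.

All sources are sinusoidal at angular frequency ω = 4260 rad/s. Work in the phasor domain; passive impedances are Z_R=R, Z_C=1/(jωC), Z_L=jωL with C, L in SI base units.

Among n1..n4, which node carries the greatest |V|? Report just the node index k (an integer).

Element admittances at ω=4260 rad/s:
  Y(C1) = 0.000+0.001887j S between n1,n3
  Y(C2) = 0.000+0.0006134j S between n0,n3
  Y(L1) = 0.000-0.005092j S between n0,n3
  I1: injects 0.132 A into n3 (from n2)
  Y(L2) = 0.000-2.134j S between n4,n3
  Y(R1) = 0.0003690+0.000j S between n3,n4
  Y(R2) = 0.2347+0.000j S between n1,n0
  Y(L3) = 0.000-0.007245j S between n3,n2
  Y(L4) = 0.000-0.01297j S between n1,n2
  Y(C3) = 0.000+0.003404j S between n3,n4
  Y(C4) = 0.000+0.0008392j S between n2,n1
  I2: injects 0.0517 A into n4 (from n1)
  Y(R3) = 0.4184+0.000j S between n0,n2
  V1: constraint V(n4)−V(n0) = 24.9
  V2: constraint V(n1)−V(n3) = 1.78
Assemble and solve the 6×6 MNA system:
  V(n1)=26.08-2.815j  V(n2)=-0.3905-1.195j  V(n3)=24.30-2.815j  V(n4)=24.90+0.000j
  i(V1)=-5.947+1.270j  i(V2)=-6.155+0.9786j

1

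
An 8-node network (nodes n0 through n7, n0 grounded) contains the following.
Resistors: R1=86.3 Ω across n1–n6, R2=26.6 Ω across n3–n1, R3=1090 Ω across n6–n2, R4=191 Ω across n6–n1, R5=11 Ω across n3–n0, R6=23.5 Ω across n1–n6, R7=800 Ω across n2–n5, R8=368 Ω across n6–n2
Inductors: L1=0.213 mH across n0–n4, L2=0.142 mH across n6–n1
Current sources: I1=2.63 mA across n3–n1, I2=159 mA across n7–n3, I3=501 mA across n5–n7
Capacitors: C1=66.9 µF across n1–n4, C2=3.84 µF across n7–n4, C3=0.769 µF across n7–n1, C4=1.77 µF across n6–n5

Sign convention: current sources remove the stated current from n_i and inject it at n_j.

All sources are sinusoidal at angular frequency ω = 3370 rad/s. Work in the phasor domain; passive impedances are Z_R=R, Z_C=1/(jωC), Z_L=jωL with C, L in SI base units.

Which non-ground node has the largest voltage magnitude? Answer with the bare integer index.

5

Apply KCL at each of the 7 non-ground nodes and solve the resulting linear system.
Node n1: branches {R1, R2, I1, C1, R4, R6, L2, C3} → V_1 = -0.1606+1.643j
Node n2: branches {R3, R7, R8} → V_2 = -3.439+22.39j
Node n3: branches {R2, I1, R5, I2} → V_3 = 1.170+0.4806j
Node n4: branches {L1, C1, C2} → V_4 = 0.03136-0.07634j
Node n5: branches {R7, C4, I3} → V_5 = -12.95+83.40j
Node n6: branches {R1, R3, R4, R6, R8, L2, C4} → V_6 = -0.1674+1.403j
Node n7: branches {I2, C2, C3, I3} → V_7 = -0.0006652-21.81j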